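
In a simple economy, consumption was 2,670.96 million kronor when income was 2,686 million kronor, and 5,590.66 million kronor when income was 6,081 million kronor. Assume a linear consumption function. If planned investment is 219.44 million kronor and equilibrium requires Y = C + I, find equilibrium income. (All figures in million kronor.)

MPC = (5590.66 − 2670.96)/(6081 − 2686) = 2919.7/3395 = 0.86
a = 2670.96 − 0.86(2686) = 361
Equilibrium: Y = 361 + 0.86Y + 219.44
0.14Y = 580.44, so Y = 580.44/0.14 = 4146

Y = 4146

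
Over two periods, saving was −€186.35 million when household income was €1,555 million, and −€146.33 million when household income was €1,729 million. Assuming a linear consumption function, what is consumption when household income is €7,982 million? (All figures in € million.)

MPS = ΔS/ΔY = (-146.33 − (-186.35))/(1729 − 1555) = 40.02/174 = 0.23
MPC = 1 − MPS = 0.77
Autonomous saving = -186.35 − 0.23(1555) = -544, so a = 544
C = 544 + 0.77(7982) = 544 + 6146.14 = 6690.14

C = 6690.14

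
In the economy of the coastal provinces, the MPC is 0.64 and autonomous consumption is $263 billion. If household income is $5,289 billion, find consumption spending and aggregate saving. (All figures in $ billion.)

C = 3647.96; S = 1641.04

C = 263 + 0.64(5289) = 263 + 3384.96 = 3647.96
S = Y − C = 5289 − 3647.96 = 1641.04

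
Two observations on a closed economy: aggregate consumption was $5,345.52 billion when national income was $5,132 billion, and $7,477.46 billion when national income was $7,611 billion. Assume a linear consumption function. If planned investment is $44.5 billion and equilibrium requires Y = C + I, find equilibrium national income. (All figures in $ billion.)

Y = 6975

MPC = (7477.46 − 5345.52)/(7611 − 5132) = 2131.94/2479 = 0.86
a = 5345.52 − 0.86(5132) = 932
Equilibrium: Y = 932 + 0.86Y + 44.5
0.14Y = 976.5, so Y = 976.5/0.14 = 6975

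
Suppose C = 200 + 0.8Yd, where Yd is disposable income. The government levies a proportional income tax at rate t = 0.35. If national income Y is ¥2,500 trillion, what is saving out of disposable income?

Yd = (1 − 0.35)(2500) = 0.65(2500) = 1625
C = 200 + 0.8(1625) = 200 + 1300 = 1500
S = Yd − C = 1625 − 1500 = 125

S = 125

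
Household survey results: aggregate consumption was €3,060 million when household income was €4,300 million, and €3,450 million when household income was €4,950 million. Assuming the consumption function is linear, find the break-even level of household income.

MPC = (3450 − 3060)/(4950 − 4300) = 390/650 = 0.6
a = 3060 − 0.6(4300) = 3060 − 2580 = 480
Break-even: Y = a/(1−MPC) = 480/0.4 = 1200

Y = 1200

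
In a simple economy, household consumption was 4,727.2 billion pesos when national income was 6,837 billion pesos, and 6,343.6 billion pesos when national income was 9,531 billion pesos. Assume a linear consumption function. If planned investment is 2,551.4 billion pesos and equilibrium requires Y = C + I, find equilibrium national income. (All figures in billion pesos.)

Y = 7941

MPC = (6343.6 − 4727.2)/(9531 − 6837) = 1616.4/2694 = 0.6
a = 4727.2 − 0.6(6837) = 625
Equilibrium: Y = 625 + 0.6Y + 2551.4
0.4Y = 3176.4, so Y = 3176.4/0.4 = 7941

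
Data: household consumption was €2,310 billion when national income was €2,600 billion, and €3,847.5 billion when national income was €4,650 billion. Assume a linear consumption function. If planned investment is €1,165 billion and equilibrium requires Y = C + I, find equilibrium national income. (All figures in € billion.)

Y = 6100

MPC = (3847.5 − 2310)/(4650 − 2600) = 1537.5/2050 = 0.75
a = 2310 − 0.75(2600) = 360
Equilibrium: Y = 360 + 0.75Y + 1165
0.25Y = 1525, so Y = 1525/0.25 = 6100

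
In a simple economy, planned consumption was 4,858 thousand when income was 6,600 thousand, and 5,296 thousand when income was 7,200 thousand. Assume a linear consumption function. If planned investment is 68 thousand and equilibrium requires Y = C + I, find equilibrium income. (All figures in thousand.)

MPC = (5296 − 4858)/(7200 − 6600) = 438/600 = 0.73
a = 4858 − 0.73(6600) = 40
Equilibrium: Y = 40 + 0.73Y + 68
0.27Y = 108, so Y = 108/0.27 = 400

Y = 400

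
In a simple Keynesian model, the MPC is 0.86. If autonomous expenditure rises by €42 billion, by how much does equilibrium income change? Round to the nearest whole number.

ΔY ≈ 300

The multiplier is 1/(1 − MPC) = 1/0.14.
ΔY = 42/0.14 = 300.00 ≈ 300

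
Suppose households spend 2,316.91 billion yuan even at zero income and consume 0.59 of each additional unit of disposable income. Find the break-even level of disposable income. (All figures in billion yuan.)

At break-even, C = Y: 2316.91 + 0.59Y = Y
0.41Y = 2316.91, so Y = 2316.91/0.41 = 5651

Y = 5651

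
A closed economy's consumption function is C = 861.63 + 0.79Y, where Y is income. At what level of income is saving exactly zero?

Y = 4103

At break-even, C = Y: 861.63 + 0.79Y = Y
0.21Y = 861.63, so Y = 861.63/0.21 = 4103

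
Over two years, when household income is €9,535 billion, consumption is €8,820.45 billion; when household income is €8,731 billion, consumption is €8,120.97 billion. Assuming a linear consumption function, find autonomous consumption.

MPC = ΔC/ΔY = (8820.45 − 8120.97)/(9535 − 8731) = 699.48/804 = 0.87
a = C − MPC·Y = 8120.97 − 0.87(8731) = 8120.97 − 7595.97 = 525

a = 525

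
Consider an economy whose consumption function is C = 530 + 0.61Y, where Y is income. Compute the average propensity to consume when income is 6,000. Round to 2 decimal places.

APC = 0.70

C = 530 + 0.61(6000) = 4190
APC = C/Y = 4190/6000 = 0.70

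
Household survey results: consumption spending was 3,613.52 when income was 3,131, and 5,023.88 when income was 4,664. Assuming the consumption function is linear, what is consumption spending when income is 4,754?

MPC = (5023.88 − 3613.52)/(4664 − 3131) = 1410.36/1533 = 0.92
a = 3613.52 − 0.92(3131) = 3613.52 − 2880.52 = 733
C = 733 + 0.92(4754) = 733 + 4373.68 = 5106.68

C = 5106.68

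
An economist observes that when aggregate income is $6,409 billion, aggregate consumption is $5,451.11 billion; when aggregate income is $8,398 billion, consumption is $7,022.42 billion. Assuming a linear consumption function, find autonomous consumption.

a = 388

MPC = ΔC/ΔY = (7022.42 − 5451.11)/(8398 − 6409) = 1571.31/1989 = 0.79
a = C − MPC·Y = 5451.11 − 0.79(6409) = 5451.11 − 5063.11 = 388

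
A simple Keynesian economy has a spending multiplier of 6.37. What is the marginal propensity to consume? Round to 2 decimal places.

MPC = 0.84

k = 1/(1 − MPC), so 1 − MPC = 1/k = 1/6.37 = 0.1570
MPC = 1 − 0.1570 = 0.84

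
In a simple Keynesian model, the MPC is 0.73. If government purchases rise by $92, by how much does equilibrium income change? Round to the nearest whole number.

The multiplier is 1/(1 − MPC) = 1/0.27.
ΔY = 92/0.27 = 340.74 ≈ 341

ΔY ≈ 341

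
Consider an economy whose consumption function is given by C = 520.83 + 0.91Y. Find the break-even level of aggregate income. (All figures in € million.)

Y = 5787

At break-even, C = Y: 520.83 + 0.91Y = Y
0.09Y = 520.83, so Y = 520.83/0.09 = 5787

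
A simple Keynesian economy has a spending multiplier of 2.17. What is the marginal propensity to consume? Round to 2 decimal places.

MPC = 0.54

k = 1/(1 − MPC), so 1 − MPC = 1/k = 1/2.17 = 0.4608
MPC = 1 − 0.4608 = 0.54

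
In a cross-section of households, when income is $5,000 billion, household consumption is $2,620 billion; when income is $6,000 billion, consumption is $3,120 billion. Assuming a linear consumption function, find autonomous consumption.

a = 120

MPC = ΔC/ΔY = (3120 − 2620)/(6000 − 5000) = 500/1000 = 0.5
a = C − MPC·Y = 2620 − 0.5(5000) = 2620 − 2500 = 120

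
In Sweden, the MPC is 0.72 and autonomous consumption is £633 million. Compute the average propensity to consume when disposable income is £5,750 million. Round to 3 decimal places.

APC = 0.830

C = 633 + 0.72(5750) = 4773
APC = C/Y = 4773/5750 = 0.830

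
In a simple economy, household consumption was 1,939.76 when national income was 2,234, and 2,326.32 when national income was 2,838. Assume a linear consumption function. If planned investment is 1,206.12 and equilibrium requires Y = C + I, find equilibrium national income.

MPC = (2326.32 − 1939.76)/(2838 − 2234) = 386.56/604 = 0.64
a = 1939.76 − 0.64(2234) = 510
Equilibrium: Y = 510 + 0.64Y + 1206.12
0.36Y = 1716.12, so Y = 1716.12/0.36 = 4767

Y = 4767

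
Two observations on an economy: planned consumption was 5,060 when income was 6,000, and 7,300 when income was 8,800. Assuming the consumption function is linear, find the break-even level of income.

MPC = (7300 − 5060)/(8800 − 6000) = 2240/2800 = 0.8
a = 5060 − 0.8(6000) = 5060 − 4800 = 260
Break-even: Y = a/(1−MPC) = 260/0.2 = 1300

Y = 1300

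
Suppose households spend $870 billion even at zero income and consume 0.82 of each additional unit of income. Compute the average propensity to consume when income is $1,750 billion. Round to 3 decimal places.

C = 870 + 0.82(1750) = 2305
APC = C/Y = 2305/1750 = 1.317

APC = 1.317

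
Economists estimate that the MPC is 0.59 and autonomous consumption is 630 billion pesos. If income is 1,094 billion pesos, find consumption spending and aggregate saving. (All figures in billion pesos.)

C = 630 + 0.59(1094) = 630 + 645.46 = 1275.46
S = Y − C = 1094 − 1275.46 = -181.46

C = 1275.46; S = -181.46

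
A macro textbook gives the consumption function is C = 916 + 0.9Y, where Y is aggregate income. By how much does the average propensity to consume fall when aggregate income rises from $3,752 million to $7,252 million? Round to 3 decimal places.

ΔAPC = 0.118

At Y = 3752: C = 916 + 0.9(3752) = 4292.8, APC = 4292.8/3752 = 1.1441
At Y = 7252: C = 7442.8, APC = 7442.8/7252 = 1.0263
Fall in APC = 1.1441 − 1.0263 = 0.1178 ≈ 0.118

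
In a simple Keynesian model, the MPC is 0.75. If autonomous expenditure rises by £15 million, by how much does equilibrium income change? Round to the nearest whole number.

The multiplier is 1/(1 − MPC) = 1/0.25.
ΔY = 15/0.25 = 60.00 ≈ 60

ΔY ≈ 60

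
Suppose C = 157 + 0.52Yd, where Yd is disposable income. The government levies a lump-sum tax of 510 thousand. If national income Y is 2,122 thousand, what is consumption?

Yd = Y − T = 2122 − 510 = 1612
C = 157 + 0.52(1612) = 157 + 838.24 = 995.24

C = 995.24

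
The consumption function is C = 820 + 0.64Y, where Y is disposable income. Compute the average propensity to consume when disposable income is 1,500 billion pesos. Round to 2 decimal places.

APC = 1.19

C = 820 + 0.64(1500) = 1780
APC = C/Y = 1780/1500 = 1.19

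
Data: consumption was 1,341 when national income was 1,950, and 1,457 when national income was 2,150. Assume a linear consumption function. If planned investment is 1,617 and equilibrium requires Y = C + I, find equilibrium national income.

Y = 4350

MPC = (1457 − 1341)/(2150 − 1950) = 116/200 = 0.58
a = 1341 − 0.58(1950) = 210
Equilibrium: Y = 210 + 0.58Y + 1617
0.42Y = 1827, so Y = 1827/0.42 = 4350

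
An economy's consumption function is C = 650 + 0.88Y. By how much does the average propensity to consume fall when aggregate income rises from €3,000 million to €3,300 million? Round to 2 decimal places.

At Y = 3000: C = 650 + 0.88(3000) = 3290, APC = 3290/3000 = 1.097
At Y = 3300: C = 3554, APC = 3554/3300 = 1.077
Fall in APC = 1.097 − 1.077 = 0.02

ΔAPC = 0.02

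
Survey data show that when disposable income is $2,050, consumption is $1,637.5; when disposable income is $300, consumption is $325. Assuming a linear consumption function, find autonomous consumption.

a = 100

MPC = ΔC/ΔY = (1637.5 − 325)/(2050 − 300) = 1312.5/1750 = 0.75
a = C − MPC·Y = 325 − 0.75(300) = 325 − 225 = 100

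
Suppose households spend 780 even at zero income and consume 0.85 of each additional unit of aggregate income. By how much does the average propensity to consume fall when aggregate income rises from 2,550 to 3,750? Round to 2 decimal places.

ΔAPC = 0.10

At Y = 2550: C = 780 + 0.85(2550) = 2947.5, APC = 2947.5/2550 = 1.156
At Y = 3750: C = 3967.5, APC = 3967.5/3750 = 1.058
Fall in APC = 1.156 − 1.058 = 0.098 ≈ 0.10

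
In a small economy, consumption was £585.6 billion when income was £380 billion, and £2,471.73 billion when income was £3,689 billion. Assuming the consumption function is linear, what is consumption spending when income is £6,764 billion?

MPC = (2471.73 − 585.6)/(3689 − 380) = 1886.13/3309 = 0.57
a = 585.6 − 0.57(380) = 585.6 − 216.6 = 369
C = 369 + 0.57(6764) = 369 + 3855.48 = 4224.48

C = 4224.48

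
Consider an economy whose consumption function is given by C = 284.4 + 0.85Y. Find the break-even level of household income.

At break-even, C = Y: 284.4 + 0.85Y = Y
0.15Y = 284.4, so Y = 284.4/0.15 = 1896

Y = 1896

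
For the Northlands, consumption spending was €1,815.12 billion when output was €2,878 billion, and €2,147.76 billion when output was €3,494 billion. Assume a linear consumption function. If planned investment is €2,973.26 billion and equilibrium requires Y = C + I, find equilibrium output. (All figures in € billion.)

Y = 7031

MPC = (2147.76 − 1815.12)/(3494 − 2878) = 332.64/616 = 0.54
a = 1815.12 − 0.54(2878) = 261
Equilibrium: Y = 261 + 0.54Y + 2973.26
0.46Y = 3234.26, so Y = 3234.26/0.46 = 7031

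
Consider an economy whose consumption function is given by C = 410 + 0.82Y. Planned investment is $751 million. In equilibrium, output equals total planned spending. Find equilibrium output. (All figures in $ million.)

Y = 6450

Y = C + I = 410 + 0.82Y + 751
Y − 0.82Y = 1161
0.18Y = 1161, so Y = 1161/0.18 = 6450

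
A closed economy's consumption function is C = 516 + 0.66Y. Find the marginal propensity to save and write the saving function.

MPS = 1 − MPC = 1 − 0.66 = 0.34
S = Y − C = -516 + 0.34Y

MPS = 0.34; S = -516 + 0.34Y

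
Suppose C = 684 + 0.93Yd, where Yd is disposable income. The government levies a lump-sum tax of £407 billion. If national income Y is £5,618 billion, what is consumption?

C = 5530.23

Yd = Y − T = 5618 − 407 = 5211
C = 684 + 0.93(5211) = 684 + 4846.23 = 5530.23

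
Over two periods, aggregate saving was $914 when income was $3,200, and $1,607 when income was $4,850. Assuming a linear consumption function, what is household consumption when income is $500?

MPS = ΔS/ΔY = (1607 − 914)/(4850 − 3200) = 693/1650 = 0.42
MPC = 1 − MPS = 0.58
Autonomous saving = 914 − 0.42(3200) = -430, so a = 430
C = 430 + 0.58(500) = 430 + 290 = 720

C = 720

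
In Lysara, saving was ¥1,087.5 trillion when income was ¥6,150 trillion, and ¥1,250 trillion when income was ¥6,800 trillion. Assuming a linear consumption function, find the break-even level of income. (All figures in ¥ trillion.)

Y = 1800

MPS = ΔS/ΔY = (1250 − 1087.5)/(6800 − 6150) = 162.5/650 = 0.25
MPC = 1 − MPS = 0.75
From S(6150) = 1087.5: −a + 0.25(6150) = 1087.5, so a = 1537.5 − 1087.5 = 450
Break-even (S = 0): Y = a/MPS = 450/0.25 = 1800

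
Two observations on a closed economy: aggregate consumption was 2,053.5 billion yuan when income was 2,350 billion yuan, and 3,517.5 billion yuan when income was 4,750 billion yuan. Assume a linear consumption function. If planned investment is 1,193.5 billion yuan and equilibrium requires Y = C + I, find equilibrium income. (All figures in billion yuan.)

MPC = (3517.5 − 2053.5)/(4750 − 2350) = 1464/2400 = 0.61
a = 2053.5 − 0.61(2350) = 620
Equilibrium: Y = 620 + 0.61Y + 1193.5
0.39Y = 1813.5, so Y = 1813.5/0.39 = 4650

Y = 4650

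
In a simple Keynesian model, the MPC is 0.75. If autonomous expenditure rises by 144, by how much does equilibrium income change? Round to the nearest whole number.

ΔY ≈ 576

The multiplier is 1/(1 − MPC) = 1/0.25.
ΔY = 144/0.25 = 576.00 ≈ 576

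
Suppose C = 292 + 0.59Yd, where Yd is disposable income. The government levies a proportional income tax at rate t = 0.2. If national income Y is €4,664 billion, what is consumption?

C = 2493.408

Yd = (1 − 0.2)(4664) = 0.8(4664) = 3731.2
C = 292 + 0.59(3731.2) = 292 + 2201.408 = 2493.408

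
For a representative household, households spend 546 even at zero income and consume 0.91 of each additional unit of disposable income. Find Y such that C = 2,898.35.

Y = 2585

546 + 0.91Y = 2898.35
0.91Y = 2352.35, so Y = 2352.35/0.91 = 2585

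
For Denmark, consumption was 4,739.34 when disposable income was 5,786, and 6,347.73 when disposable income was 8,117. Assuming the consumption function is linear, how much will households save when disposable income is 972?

MPC = (6347.73 − 4739.34)/(8117 − 5786) = 1608.39/2331 = 0.69
a = 4739.34 − 0.69(5786) = 4739.34 − 3992.34 = 747
C = 747 + 0.69(972) = 1417.68
S = 972 − 1417.68 = -445.68

S = -445.68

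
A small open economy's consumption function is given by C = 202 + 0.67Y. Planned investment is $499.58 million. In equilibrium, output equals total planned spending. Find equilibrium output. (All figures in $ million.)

Y = 2126

Y = C + I = 202 + 0.67Y + 499.58
Y − 0.67Y = 701.58
0.33Y = 701.58, so Y = 701.58/0.33 = 2126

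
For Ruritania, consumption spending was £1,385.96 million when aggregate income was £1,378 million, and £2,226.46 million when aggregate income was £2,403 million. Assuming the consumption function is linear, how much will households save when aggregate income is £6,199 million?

S = 859.82

MPC = (2226.46 − 1385.96)/(2403 − 1378) = 840.5/1025 = 0.82
a = 1385.96 − 0.82(1378) = 1385.96 − 1129.96 = 256
C = 256 + 0.82(6199) = 5339.18
S = 6199 − 5339.18 = 859.82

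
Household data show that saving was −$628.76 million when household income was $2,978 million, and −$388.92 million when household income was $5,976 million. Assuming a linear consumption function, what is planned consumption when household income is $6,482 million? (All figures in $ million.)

C = 6830.44

MPS = ΔS/ΔY = (-388.92 − (-628.76))/(5976 − 2978) = 239.84/2998 = 0.08
MPC = 1 − MPS = 0.92
Autonomous saving = -628.76 − 0.08(2978) = -867, so a = 867
C = 867 + 0.92(6482) = 867 + 5963.44 = 6830.44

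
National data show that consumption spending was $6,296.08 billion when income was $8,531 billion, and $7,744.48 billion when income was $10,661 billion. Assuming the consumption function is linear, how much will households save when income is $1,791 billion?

MPC = (7744.48 − 6296.08)/(10661 − 8531) = 1448.4/2130 = 0.68
a = 6296.08 − 0.68(8531) = 6296.08 − 5801.08 = 495
C = 495 + 0.68(1791) = 1712.88
S = 1791 − 1712.88 = 78.12

S = 78.12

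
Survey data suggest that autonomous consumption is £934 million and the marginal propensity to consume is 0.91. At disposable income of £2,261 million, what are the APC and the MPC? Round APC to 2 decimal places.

MPC = 0.91 (the slope of the consumption function)
C = 934 + 0.91(2261) = 2991.51, so APC = 2991.51/2261 = 1.32

APC = 1.32; MPC = 0.91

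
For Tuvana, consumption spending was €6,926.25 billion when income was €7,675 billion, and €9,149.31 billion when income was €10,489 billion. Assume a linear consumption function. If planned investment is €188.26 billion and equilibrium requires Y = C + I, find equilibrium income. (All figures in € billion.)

Y = 5006

MPC = (9149.31 − 6926.25)/(10489 − 7675) = 2223.06/2814 = 0.79
a = 6926.25 − 0.79(7675) = 863
Equilibrium: Y = 863 + 0.79Y + 188.26
0.21Y = 1051.26, so Y = 1051.26/0.21 = 5006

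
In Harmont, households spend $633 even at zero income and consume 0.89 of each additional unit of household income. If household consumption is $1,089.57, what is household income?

633 + 0.89Y = 1089.57
0.89Y = 456.57, so Y = 456.57/0.89 = 513

Y = 513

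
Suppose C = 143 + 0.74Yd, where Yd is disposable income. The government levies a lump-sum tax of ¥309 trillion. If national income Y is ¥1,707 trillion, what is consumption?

Yd = Y − T = 1707 − 309 = 1398
C = 143 + 0.74(1398) = 143 + 1034.52 = 1177.52

C = 1177.52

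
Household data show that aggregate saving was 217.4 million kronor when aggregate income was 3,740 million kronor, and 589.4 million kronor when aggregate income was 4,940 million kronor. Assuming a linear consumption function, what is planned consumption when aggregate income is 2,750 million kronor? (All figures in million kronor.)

C = 2839.5

MPS = ΔS/ΔY = (589.4 − 217.4)/(4940 − 3740) = 372/1200 = 0.31
MPC = 1 − MPS = 0.69
Autonomous saving = 217.4 − 0.31(3740) = -942, so a = 942
C = 942 + 0.69(2750) = 942 + 1897.5 = 2839.5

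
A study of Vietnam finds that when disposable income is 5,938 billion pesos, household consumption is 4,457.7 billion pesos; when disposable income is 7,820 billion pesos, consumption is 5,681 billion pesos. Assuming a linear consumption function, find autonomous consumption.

a = 598

MPC = ΔC/ΔY = (5681 − 4457.7)/(7820 − 5938) = 1223.3/1882 = 0.65
a = C − MPC·Y = 4457.7 − 0.65(5938) = 4457.7 − 3859.7 = 598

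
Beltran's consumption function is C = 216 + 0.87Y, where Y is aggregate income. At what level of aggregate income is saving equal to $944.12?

Y = 8924

S = Y − C = -216 + 0.13Y
-216 + 0.13Y = 944.12, so 0.13Y = 1160.12 and Y = 8924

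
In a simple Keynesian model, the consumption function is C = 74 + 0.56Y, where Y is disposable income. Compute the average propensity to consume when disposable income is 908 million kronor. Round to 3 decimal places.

C = 74 + 0.56(908) = 582.48
APC = C/Y = 582.48/908 = 0.641

APC = 0.641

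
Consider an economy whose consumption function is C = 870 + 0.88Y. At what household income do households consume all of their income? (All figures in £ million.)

At break-even, C = Y: 870 + 0.88Y = Y
0.12Y = 870, so Y = 870/0.12 = 7250

Y = 7250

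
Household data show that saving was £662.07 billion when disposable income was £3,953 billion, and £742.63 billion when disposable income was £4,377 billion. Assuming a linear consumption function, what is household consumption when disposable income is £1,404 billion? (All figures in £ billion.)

MPS = ΔS/ΔY = (742.63 − 662.07)/(4377 − 3953) = 80.56/424 = 0.19
MPC = 1 − MPS = 0.81
Autonomous saving = 662.07 − 0.19(3953) = -89, so a = 89
C = 89 + 0.81(1404) = 89 + 1137.24 = 1226.24

C = 1226.24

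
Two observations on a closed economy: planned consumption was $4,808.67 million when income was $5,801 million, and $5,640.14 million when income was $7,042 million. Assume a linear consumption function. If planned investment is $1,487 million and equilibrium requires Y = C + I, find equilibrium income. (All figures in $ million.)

Y = 7300

MPC = (5640.14 − 4808.67)/(7042 − 5801) = 831.47/1241 = 0.67
a = 4808.67 − 0.67(5801) = 922
Equilibrium: Y = 922 + 0.67Y + 1487
0.33Y = 2409, so Y = 2409/0.33 = 7300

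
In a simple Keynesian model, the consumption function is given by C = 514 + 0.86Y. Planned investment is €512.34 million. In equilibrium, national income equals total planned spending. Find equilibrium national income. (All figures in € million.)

Y = C + I = 514 + 0.86Y + 512.34
Y − 0.86Y = 1026.34
0.14Y = 1026.34, so Y = 1026.34/0.14 = 7331

Y = 7331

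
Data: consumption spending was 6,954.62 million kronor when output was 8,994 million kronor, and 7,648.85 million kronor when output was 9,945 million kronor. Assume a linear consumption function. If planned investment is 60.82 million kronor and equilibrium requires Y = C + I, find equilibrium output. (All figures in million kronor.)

Y = 1666

MPC = (7648.85 − 6954.62)/(9945 − 8994) = 694.23/951 = 0.73
a = 6954.62 − 0.73(8994) = 389
Equilibrium: Y = 389 + 0.73Y + 60.82
0.27Y = 449.82, so Y = 449.82/0.27 = 1666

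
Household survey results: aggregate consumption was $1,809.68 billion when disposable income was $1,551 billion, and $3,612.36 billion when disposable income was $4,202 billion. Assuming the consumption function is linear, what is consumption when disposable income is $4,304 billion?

MPC = (3612.36 − 1809.68)/(4202 − 1551) = 1802.68/2651 = 0.68
a = 1809.68 − 0.68(1551) = 1809.68 − 1054.68 = 755
C = 755 + 0.68(4304) = 755 + 2926.72 = 3681.72

C = 3681.72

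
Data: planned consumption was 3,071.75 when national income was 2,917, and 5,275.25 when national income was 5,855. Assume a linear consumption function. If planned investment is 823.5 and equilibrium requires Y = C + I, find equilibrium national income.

Y = 6830

MPC = (5275.25 − 3071.75)/(5855 − 2917) = 2203.5/2938 = 0.75
a = 3071.75 − 0.75(2917) = 884
Equilibrium: Y = 884 + 0.75Y + 823.5
0.25Y = 1707.5, so Y = 1707.5/0.25 = 6830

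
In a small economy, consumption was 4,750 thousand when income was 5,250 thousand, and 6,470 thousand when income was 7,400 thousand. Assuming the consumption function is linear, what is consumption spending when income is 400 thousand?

MPC = (6470 − 4750)/(7400 − 5250) = 1720/2150 = 0.8
a = 4750 − 0.8(5250) = 4750 − 4200 = 550
C = 550 + 0.8(400) = 550 + 320 = 870

C = 870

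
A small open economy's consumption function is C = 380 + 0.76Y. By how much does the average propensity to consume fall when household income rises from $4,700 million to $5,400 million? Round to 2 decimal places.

ΔAPC = 0.01

At Y = 4700: C = 380 + 0.76(4700) = 3952, APC = 3952/4700 = 0.841
At Y = 5400: C = 4484, APC = 4484/5400 = 0.830
Fall in APC = 0.841 − 0.830 = 0.011 ≈ 0.01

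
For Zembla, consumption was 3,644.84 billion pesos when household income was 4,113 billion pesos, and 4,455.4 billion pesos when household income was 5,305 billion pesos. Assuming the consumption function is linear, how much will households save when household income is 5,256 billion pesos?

S = 833.92

MPC = (4455.4 − 3644.84)/(5305 − 4113) = 810.56/1192 = 0.68
a = 3644.84 − 0.68(4113) = 3644.84 − 2796.84 = 848
C = 848 + 0.68(5256) = 4422.08
S = 5256 − 4422.08 = 833.92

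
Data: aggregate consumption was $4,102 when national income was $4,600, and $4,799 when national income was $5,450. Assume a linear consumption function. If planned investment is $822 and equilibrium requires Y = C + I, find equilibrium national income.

MPC = (4799 − 4102)/(5450 − 4600) = 697/850 = 0.82
a = 4102 − 0.82(4600) = 330
Equilibrium: Y = 330 + 0.82Y + 822
0.18Y = 1152, so Y = 1152/0.18 = 6400

Y = 6400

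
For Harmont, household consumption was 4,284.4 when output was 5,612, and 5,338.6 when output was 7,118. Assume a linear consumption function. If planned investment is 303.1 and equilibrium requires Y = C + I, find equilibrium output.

Y = 2197

MPC = (5338.6 − 4284.4)/(7118 − 5612) = 1054.2/1506 = 0.7
a = 4284.4 − 0.7(5612) = 356
Equilibrium: Y = 356 + 0.7Y + 303.1
0.3Y = 659.1, so Y = 659.1/0.3 = 2197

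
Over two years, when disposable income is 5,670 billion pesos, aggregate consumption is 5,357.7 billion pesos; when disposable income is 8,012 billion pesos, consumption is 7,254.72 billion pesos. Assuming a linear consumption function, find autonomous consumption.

a = 765

MPC = ΔC/ΔY = (7254.72 − 5357.7)/(8012 − 5670) = 1897.02/2342 = 0.81
a = C − MPC·Y = 5357.7 − 0.81(5670) = 5357.7 − 4592.7 = 765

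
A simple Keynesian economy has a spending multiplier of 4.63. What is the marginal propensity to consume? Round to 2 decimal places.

MPC = 0.78

k = 1/(1 − MPC), so 1 − MPC = 1/k = 1/4.63 = 0.2160
MPC = 1 − 0.2160 = 0.78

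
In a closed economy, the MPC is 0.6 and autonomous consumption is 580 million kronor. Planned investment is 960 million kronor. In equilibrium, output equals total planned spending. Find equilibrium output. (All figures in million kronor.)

Y = C + I = 580 + 0.6Y + 960
Y − 0.6Y = 1540
0.4Y = 1540, so Y = 1540/0.4 = 3850

Y = 3850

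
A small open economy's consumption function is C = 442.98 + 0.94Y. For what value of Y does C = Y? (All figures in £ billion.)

Y = 7383

At break-even, C = Y: 442.98 + 0.94Y = Y
0.06Y = 442.98, so Y = 442.98/0.06 = 7383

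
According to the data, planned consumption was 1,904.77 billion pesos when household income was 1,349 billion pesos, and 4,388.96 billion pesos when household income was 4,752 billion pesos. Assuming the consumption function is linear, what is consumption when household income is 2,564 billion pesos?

MPC = (4388.96 − 1904.77)/(4752 − 1349) = 2484.19/3403 = 0.73
a = 1904.77 − 0.73(1349) = 1904.77 − 984.77 = 920
C = 920 + 0.73(2564) = 920 + 1871.72 = 2791.72

C = 2791.72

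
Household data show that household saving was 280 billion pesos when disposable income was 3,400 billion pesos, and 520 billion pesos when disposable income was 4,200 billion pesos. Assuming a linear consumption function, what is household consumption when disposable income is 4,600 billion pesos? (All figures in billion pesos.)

MPS = ΔS/ΔY = (520 − 280)/(4200 − 3400) = 240/800 = 0.3
MPC = 1 − MPS = 0.7
Autonomous saving = 280 − 0.3(3400) = -740, so a = 740
C = 740 + 0.7(4600) = 740 + 3220 = 3960

C = 3960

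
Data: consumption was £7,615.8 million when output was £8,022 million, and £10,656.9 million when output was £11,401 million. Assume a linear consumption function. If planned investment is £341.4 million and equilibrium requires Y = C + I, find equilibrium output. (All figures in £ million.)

Y = 7374

MPC = (10656.9 − 7615.8)/(11401 − 8022) = 3041.1/3379 = 0.9
a = 7615.8 − 0.9(8022) = 396
Equilibrium: Y = 396 + 0.9Y + 341.4
0.1Y = 737.4, so Y = 737.4/0.1 = 7374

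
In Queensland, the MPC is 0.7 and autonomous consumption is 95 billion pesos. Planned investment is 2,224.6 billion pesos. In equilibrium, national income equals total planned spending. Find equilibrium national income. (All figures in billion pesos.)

Y = 7732

Y = C + I = 95 + 0.7Y + 2224.6
Y − 0.7Y = 2319.6
0.3Y = 2319.6, so Y = 2319.6/0.3 = 7732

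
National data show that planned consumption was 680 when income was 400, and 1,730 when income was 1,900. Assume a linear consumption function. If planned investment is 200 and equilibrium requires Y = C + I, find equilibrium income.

MPC = (1730 − 680)/(1900 − 400) = 1050/1500 = 0.7
a = 680 − 0.7(400) = 400
Equilibrium: Y = 400 + 0.7Y + 200
0.3Y = 600, so Y = 600/0.3 = 2000

Y = 2000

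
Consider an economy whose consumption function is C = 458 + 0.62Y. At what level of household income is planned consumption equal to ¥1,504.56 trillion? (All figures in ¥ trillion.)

Y = 1688

458 + 0.62Y = 1504.56
0.62Y = 1046.56, so Y = 1046.56/0.62 = 1688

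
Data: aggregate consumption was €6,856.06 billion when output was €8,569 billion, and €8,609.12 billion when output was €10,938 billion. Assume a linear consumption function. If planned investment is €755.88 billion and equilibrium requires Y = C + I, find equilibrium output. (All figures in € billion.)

MPC = (8609.12 − 6856.06)/(10938 − 8569) = 1753.06/2369 = 0.74
a = 6856.06 − 0.74(8569) = 515
Equilibrium: Y = 515 + 0.74Y + 755.88
0.26Y = 1270.88, so Y = 1270.88/0.26 = 4888

Y = 4888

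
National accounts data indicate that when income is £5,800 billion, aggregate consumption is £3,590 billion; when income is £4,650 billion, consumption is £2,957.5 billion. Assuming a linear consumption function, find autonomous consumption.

a = 400

MPC = ΔC/ΔY = (3590 − 2957.5)/(5800 − 4650) = 632.5/1150 = 0.55
a = C − MPC·Y = 2957.5 − 0.55(4650) = 2957.5 − 2557.5 = 400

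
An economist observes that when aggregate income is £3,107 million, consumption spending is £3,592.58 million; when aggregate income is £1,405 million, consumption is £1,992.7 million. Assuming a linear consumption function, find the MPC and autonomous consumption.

MPC = 0.94; a = 672

MPC = ΔC/ΔY = (3592.58 − 1992.7)/(3107 − 1405) = 1599.88/1702 = 0.94
a = C − MPC·Y = 1992.7 − 0.94(1405) = 1992.7 − 1320.7 = 672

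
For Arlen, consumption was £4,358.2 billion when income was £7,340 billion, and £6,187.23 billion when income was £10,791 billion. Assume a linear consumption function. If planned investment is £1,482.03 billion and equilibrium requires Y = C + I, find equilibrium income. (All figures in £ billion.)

MPC = (6187.23 − 4358.2)/(10791 − 7340) = 1829.03/3451 = 0.53
a = 4358.2 − 0.53(7340) = 468
Equilibrium: Y = 468 + 0.53Y + 1482.03
0.47Y = 1950.03, so Y = 1950.03/0.47 = 4149

Y = 4149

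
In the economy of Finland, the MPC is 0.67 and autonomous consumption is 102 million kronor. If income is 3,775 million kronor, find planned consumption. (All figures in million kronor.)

C = 2631.25

C = 102 + 0.67(3775) = 102 + 2529.25 = 2631.25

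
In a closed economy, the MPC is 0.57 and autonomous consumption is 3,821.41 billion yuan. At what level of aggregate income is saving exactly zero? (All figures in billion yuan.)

At break-even, C = Y: 3821.41 + 0.57Y = Y
0.43Y = 3821.41, so Y = 3821.41/0.43 = 8887

Y = 8887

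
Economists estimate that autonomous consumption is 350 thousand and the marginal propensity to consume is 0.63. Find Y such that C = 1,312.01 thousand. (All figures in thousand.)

Y = 1527

350 + 0.63Y = 1312.01
0.63Y = 962.01, so Y = 962.01/0.63 = 1527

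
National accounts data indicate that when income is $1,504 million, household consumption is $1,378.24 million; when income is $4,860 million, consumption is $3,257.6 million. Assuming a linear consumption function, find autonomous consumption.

a = 536

MPC = ΔC/ΔY = (3257.6 − 1378.24)/(4860 − 1504) = 1879.36/3356 = 0.56
a = C − MPC·Y = 1378.24 − 0.56(1504) = 1378.24 − 842.24 = 536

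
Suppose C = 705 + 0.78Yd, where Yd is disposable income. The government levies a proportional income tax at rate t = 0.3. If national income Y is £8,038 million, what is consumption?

Yd = (1 − 0.3)(8038) = 0.7(8038) = 5626.6
C = 705 + 0.78(5626.6) = 705 + 4388.748 = 5093.748

C = 5093.748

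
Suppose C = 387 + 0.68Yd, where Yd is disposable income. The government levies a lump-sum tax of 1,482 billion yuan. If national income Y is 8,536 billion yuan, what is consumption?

Yd = Y − T = 8536 − 1482 = 7054
C = 387 + 0.68(7054) = 387 + 4796.72 = 5183.72

C = 5183.72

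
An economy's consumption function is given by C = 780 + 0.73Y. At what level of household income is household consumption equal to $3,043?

Y = 3100

780 + 0.73Y = 3043
0.73Y = 2263, so Y = 2263/0.73 = 3100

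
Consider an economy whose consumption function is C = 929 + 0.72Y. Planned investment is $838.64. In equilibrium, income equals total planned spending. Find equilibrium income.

Y = C + I = 929 + 0.72Y + 838.64
Y − 0.72Y = 1767.64
0.28Y = 1767.64, so Y = 1767.64/0.28 = 6313

Y = 6313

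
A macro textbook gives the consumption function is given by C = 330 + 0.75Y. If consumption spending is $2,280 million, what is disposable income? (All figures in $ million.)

Y = 2600

330 + 0.75Y = 2280
0.75Y = 1950, so Y = 1950/0.75 = 2600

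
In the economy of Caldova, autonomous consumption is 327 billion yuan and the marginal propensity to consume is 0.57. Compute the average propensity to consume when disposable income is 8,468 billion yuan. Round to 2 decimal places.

APC = 0.61

C = 327 + 0.57(8468) = 5153.76
APC = C/Y = 5153.76/8468 = 0.61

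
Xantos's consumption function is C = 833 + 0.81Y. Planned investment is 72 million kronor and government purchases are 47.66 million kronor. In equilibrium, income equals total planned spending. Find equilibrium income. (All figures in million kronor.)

Y = C + I + G = 833 + 0.81Y + 72 + 47.66
Y − 0.81Y = 952.66
0.19Y = 952.66, so Y = 952.66/0.19 = 5014

Y = 5014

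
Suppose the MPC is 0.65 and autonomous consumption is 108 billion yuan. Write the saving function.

S = -108 + 0.35Y

S = Y − C = Y − (108 + 0.65Y) = -108 + (1 − 0.65)Y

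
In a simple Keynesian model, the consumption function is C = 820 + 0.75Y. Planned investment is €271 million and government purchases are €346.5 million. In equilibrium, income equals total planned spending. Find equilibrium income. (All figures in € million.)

Y = C + I + G = 820 + 0.75Y + 271 + 346.5
Y − 0.75Y = 1437.5
0.25Y = 1437.5, so Y = 1437.5/0.25 = 5750

Y = 5750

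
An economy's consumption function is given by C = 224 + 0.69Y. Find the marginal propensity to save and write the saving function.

MPS = 0.31; S = -224 + 0.31Y

MPS = 1 − MPC = 1 − 0.69 = 0.31
S = Y − C = -224 + 0.31Y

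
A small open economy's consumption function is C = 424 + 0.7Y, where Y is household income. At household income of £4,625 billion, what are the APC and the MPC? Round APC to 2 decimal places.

APC = 0.79; MPC = 0.7

MPC = 0.7 (the slope of the consumption function)
C = 424 + 0.7(4625) = 3661.5, so APC = 3661.5/4625 = 0.79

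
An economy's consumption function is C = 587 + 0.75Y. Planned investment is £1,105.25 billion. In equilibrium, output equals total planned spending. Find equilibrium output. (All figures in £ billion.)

Y = C + I = 587 + 0.75Y + 1105.25
Y − 0.75Y = 1692.25
0.25Y = 1692.25, so Y = 1692.25/0.25 = 6769

Y = 6769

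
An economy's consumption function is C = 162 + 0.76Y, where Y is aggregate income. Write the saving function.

S = -162 + 0.24Y

S = Y − C = Y − (162 + 0.76Y) = -162 + (1 − 0.76)Y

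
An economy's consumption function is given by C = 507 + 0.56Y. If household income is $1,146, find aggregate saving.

S = -2.76

C = 507 + 0.56(1146) = 507 + 641.76 = 1148.76
S = Y − C = 1146 − 1148.76 = -2.76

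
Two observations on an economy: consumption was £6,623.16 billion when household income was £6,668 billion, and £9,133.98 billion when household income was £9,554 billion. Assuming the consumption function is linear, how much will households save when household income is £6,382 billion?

S = 7.66

MPC = (9133.98 − 6623.16)/(9554 − 6668) = 2510.82/2886 = 0.87
a = 6623.16 − 0.87(6668) = 6623.16 − 5801.16 = 822
C = 822 + 0.87(6382) = 6374.34
S = 6382 − 6374.34 = 7.66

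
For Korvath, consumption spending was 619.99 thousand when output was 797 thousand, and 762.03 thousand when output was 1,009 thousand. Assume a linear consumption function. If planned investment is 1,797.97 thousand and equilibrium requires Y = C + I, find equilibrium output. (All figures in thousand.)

Y = 5709

MPC = (762.03 − 619.99)/(1009 − 797) = 142.04/212 = 0.67
a = 619.99 − 0.67(797) = 86
Equilibrium: Y = 86 + 0.67Y + 1797.97
0.33Y = 1883.97, so Y = 1883.97/0.33 = 5709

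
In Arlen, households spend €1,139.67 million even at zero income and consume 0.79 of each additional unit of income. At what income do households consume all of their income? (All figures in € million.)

At break-even, C = Y: 1139.67 + 0.79Y = Y
0.21Y = 1139.67, so Y = 1139.67/0.21 = 5427

Y = 5427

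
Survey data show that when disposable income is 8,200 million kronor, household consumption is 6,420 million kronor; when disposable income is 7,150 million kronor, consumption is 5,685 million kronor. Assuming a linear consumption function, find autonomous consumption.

a = 680

MPC = ΔC/ΔY = (6420 − 5685)/(8200 − 7150) = 735/1050 = 0.7
a = C − MPC·Y = 5685 − 0.7(7150) = 5685 − 5005 = 680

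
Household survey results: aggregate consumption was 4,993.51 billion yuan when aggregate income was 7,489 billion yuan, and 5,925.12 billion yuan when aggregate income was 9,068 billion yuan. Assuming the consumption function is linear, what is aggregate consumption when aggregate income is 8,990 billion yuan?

C = 5879.1

MPC = (5925.12 − 4993.51)/(9068 − 7489) = 931.61/1579 = 0.59
a = 4993.51 − 0.59(7489) = 4993.51 − 4418.51 = 575
C = 575 + 0.59(8990) = 575 + 5304.1 = 5879.1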